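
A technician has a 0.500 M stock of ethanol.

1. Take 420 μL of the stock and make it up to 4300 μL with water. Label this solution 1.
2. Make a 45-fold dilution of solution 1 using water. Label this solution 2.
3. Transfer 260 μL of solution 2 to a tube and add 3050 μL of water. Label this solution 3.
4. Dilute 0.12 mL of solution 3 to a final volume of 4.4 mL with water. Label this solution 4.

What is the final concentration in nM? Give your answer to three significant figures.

2.32 × 10^3 nM

Step 1: 420 μL brought to 4300 μL → factor 4300/420 = 10.238
Step 2: 45-fold → factor 45
Step 3: 260 μL + 3050 μL = 3310 μL total → factor 3310/260 = 12.731
Step 4: 0.12 mL brought to 4.4 mL → factor 4.4/0.12 = 36.667
Overall dilution factor = 10.238 × 45 × 12.731 × 36.667 = 2.1506 × 10^5
Final = 0.500 M / 2.1506 × 10^5 = 2.325 × 10^-6 M = 2.32 × 10^3 nM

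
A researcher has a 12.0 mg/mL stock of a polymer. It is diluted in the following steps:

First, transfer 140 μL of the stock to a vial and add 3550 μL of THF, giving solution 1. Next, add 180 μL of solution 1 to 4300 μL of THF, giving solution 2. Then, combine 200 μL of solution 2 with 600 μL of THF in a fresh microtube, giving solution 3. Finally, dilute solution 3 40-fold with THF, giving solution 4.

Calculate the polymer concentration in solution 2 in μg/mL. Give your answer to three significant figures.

Step 1: 140 μL + 3550 μL = 3690 μL total → factor 3690/140 = 26.357
Step 2: 180 μL + 4300 μL = 4480 μL total → factor 4480/180 = 24.889
Dilution factor through solution 2 = 26.357 × 24.889 = 656
[solution 2] = 12.0 mg/mL / 656 = 0.01829 mg/mL = 18.3 μg/mL

18.3 μg/mL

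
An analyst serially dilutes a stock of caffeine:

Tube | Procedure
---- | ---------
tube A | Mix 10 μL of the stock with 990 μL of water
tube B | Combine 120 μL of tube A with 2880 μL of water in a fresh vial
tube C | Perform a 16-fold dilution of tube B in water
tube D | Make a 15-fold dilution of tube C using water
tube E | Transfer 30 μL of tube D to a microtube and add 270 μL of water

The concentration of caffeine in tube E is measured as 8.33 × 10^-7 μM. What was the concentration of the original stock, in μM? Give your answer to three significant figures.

5.00 μM

Step 1: 10 μL + 990 μL = 1000 μL total → factor 1000/10 = 100
Step 2: 120 μL + 2880 μL = 3000 μL total → factor 3000/120 = 25
Step 3: 16-fold → factor 16
Step 4: 15-fold → factor 15
Step 5: 30 μL + 270 μL = 300 μL total → factor 300/30 = 10
Overall dilution factor = 100 × 25 × 16 × 15 × 10 = 6 × 10^6
Stock = 8.33 × 10^-7 μM × 6 × 10^6 = 5.00 μM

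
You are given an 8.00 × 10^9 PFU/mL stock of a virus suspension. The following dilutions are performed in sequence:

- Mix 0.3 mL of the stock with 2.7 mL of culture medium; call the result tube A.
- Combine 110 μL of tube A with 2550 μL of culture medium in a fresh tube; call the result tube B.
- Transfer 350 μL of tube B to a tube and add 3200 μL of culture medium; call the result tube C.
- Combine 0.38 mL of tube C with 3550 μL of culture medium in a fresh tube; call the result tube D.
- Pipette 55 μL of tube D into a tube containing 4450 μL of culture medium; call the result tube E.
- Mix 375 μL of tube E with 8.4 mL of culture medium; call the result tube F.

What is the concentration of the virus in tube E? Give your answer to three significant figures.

Step 1: 0.3 mL + 2.7 mL = 3 mL total → factor 3/0.3 = 10
Step 2: 110 μL + 2550 μL = 2660 μL total → factor 2660/110 = 24.182
Step 3: 350 μL + 3200 μL = 3550 μL total → factor 3550/350 = 10.143
Step 4: 0.38 mL + 3550 μL = 3.93 mL total → factor 3.93/0.38 = 10.342
Step 5: 55 μL + 4450 μL = 4505 μL total → factor 4505/55 = 81.909
Dilution factor through tube E = 10 × 24.182 × 10.143 × 10.342 × 81.909 = 2.0777 × 10^6
[tube E] = 8.00 × 10^9 PFU/mL / 2.0777 × 10^6 = 3.85 × 10^3 PFU/mL

3.85 × 10^3 PFU/mL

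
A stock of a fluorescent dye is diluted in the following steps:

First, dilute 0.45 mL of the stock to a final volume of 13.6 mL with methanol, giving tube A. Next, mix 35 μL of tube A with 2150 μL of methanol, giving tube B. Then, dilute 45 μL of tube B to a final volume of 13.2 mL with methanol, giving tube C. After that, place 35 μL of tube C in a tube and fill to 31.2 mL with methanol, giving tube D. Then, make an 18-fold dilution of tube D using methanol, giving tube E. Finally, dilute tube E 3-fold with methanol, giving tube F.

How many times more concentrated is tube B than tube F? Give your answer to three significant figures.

1.41 × 10^7

Step 1: 0.45 mL brought to 13.6 mL → factor 13.6/0.45 = 30.222
Step 2: 35 μL + 2150 μL = 2185 μL total → factor 2185/35 = 62.429
Step 3: 45 μL brought to 13.2 mL → factor 13200/45 = 293.33
Step 4: 35 μL brought to 31.2 mL → factor 31200/35 = 891.43
Step 5: 18-fold → factor 18
Step 6: 3-fold → factor 3
Dilution factor to tube B = 1886.7; to tube F = 2.6641 × 10^10
[tube B]/[tube F] = (factor to tube F)/(factor to tube B) = 2.6641 × 10^10/1886.7 = 1.41 × 10^7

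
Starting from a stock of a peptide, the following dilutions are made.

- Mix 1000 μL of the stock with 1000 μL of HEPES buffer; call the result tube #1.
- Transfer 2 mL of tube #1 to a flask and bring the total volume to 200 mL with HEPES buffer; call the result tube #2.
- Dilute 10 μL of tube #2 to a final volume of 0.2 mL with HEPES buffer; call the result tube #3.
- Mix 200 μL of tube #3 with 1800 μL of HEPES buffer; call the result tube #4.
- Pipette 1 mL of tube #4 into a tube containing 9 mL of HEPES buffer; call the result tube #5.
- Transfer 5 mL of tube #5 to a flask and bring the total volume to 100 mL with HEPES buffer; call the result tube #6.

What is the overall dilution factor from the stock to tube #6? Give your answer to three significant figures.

Step 1: 1000 μL + 1000 μL = 2000 μL total → factor 2000/1000 = 2
Step 2: 2 mL brought to 200 mL → factor 200/2 = 100
Step 3: 10 μL brought to 0.2 mL → factor 200/10 = 20
Step 4: 200 μL + 1800 μL = 2000 μL total → factor 2000/200 = 10
Step 5: 1 mL + 9 mL = 10 mL total → factor 10/1 = 10
Step 6: 5 mL brought to 100 mL → factor 100/5 = 20
Overall dilution factor = 2 × 100 × 20 × 10 × 10 × 20 = 8 × 10^6

8.00 × 10^6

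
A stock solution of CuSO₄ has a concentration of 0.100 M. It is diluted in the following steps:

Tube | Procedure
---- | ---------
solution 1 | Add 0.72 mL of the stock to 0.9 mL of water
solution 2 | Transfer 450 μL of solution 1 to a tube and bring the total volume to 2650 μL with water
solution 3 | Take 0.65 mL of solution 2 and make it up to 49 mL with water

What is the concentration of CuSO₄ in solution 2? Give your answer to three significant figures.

Step 1: 0.72 mL + 0.9 mL = 1.62 mL total → factor 1.62/0.72 = 2.25
Step 2: 450 μL brought to 2650 μL → factor 2650/450 = 5.8889
Dilution factor through solution 2 = 2.25 × 5.8889 = 13.25
[solution 2] = 0.100 M / 13.25 = 0.00755 M

0.00755 M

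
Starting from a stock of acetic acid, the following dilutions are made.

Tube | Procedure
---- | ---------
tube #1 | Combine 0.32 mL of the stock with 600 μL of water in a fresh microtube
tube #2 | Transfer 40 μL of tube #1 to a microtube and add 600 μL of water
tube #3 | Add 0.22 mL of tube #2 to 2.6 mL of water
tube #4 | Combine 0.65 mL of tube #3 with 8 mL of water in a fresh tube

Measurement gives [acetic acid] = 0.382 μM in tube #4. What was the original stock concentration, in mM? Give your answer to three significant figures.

3.00 mM

Step 1: 0.32 mL + 600 μL = 0.92 mL total → factor 0.92/0.32 = 2.875
Step 2: 40 μL + 600 μL = 640 μL total → factor 640/40 = 16
Step 3: 0.22 mL + 2.6 mL = 2.82 mL total → factor 2.82/0.22 = 12.818
Step 4: 0.65 mL + 8 mL = 8.65 mL total → factor 8.65/0.65 = 13.308
Overall dilution factor = 2.875 × 16 × 12.818 × 13.308 = 7846.7
Stock = 0.382 μM × 7846.7 = 2997 μM = 3.00 mM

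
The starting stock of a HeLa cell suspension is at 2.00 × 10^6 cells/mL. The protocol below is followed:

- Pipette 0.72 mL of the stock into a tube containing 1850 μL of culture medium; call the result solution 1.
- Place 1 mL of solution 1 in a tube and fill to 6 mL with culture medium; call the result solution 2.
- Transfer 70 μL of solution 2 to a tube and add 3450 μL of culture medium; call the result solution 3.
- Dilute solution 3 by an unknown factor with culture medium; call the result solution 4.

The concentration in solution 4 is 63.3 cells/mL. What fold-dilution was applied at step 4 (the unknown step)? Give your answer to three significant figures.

Step 1: 0.72 mL + 1850 μL = 2.57 mL total → factor 2.57/0.72 = 3.5694
Step 2: 1 mL brought to 6 mL → factor 6/1 = 6
Step 3: 70 μL + 3450 μL = 3520 μL total → factor 3520/70 = 50.286
Step 4: unknown factor x
Product of known-step factors = 1077
Overall factor = 2.00 × 10^6 cells/mL / (63.3 cells/mL) = 31596
x = 31596 / 1077 = 29.3

29.3-fold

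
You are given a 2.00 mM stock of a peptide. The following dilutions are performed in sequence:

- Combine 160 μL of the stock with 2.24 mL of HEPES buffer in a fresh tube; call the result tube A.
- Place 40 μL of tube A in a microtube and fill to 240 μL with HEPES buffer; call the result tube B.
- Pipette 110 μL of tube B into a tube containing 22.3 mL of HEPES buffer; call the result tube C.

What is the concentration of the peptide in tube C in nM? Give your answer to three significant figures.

Step 1: 160 μL + 2.24 mL = 2400 μL total → factor 2400/160 = 15
Step 2: 40 μL brought to 240 μL → factor 240/40 = 6
Step 3: 110 μL + 22.3 mL = 22410 μL total → factor 22410/110 = 203.73
Overall dilution factor = 15 × 6 × 203.73 = 18335
Final = 2.00 mM / 18335 = 0.0001091 mM = 109 nM

109 nM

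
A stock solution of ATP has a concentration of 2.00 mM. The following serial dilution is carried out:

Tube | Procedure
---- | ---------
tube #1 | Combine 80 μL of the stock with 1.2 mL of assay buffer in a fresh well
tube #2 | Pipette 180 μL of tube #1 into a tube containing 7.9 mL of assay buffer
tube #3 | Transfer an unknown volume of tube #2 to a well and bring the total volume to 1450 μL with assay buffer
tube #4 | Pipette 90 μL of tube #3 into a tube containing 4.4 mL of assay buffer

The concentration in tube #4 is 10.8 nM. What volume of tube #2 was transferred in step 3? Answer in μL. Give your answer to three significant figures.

281 μL

Step 1: 80 μL + 1.2 mL = 1280 μL total → factor 1280/80 = 16
Step 2: 180 μL + 7.9 mL = 8080 μL total → factor 8080/180 = 44.889
Step 3: v brought to 1450 μL → factor = 1450 μL/v
Step 4: 90 μL + 4.4 mL = 4490 μL total → factor 4490/90 = 49.889
Product of known-step factors = 35831
Overall factor = 2.00 mM / (10.8 nM) = 1.8519 × 10^5
Step-3 factor = 1.8519 × 10^5 / 35831 = 5.1683
v = 1450 μL / 5.1683 = 281 μL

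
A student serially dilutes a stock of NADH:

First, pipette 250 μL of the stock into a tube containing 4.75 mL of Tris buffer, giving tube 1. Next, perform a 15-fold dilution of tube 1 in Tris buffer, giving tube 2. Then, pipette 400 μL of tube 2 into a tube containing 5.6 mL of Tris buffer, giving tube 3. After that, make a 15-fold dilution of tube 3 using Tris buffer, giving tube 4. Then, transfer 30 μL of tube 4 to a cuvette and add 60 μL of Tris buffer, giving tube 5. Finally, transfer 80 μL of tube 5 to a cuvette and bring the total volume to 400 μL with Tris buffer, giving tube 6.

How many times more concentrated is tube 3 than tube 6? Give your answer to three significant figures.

Step 1: 250 μL + 4.75 mL = 5000 μL total → factor 5000/250 = 20
Step 2: 15-fold → factor 15
Step 3: 400 μL + 5.6 mL = 6000 μL total → factor 6000/400 = 15
Step 4: 15-fold → factor 15
Step 5: 30 μL + 60 μL = 90 μL total → factor 90/30 = 3
Step 6: 80 μL brought to 400 μL → factor 400/80 = 5
Dilution factor to tube 3 = 4500; to tube 6 = 1.0125 × 10^6
[tube 3]/[tube 6] = (factor to tube 6)/(factor to tube 3) = 1.0125 × 10^6/4500 = 225

225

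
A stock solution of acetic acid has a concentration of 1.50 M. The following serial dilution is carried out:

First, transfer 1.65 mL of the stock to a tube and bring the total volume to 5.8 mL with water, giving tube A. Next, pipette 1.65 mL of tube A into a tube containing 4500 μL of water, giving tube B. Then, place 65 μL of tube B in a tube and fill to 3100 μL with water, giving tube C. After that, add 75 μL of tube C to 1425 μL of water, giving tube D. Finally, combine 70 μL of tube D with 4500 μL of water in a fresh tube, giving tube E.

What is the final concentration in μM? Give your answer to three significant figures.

1.84 μM

Step 1: 1.65 mL brought to 5.8 mL → factor 5.8/1.65 = 3.5152
Step 2: 1.65 mL + 4500 μL = 6.15 mL total → factor 6.15/1.65 = 3.7273
Step 3: 65 μL brought to 3100 μL → factor 3100/65 = 47.692
Step 4: 75 μL + 1425 μL = 1500 μL total → factor 1500/75 = 20
Step 5: 70 μL + 4500 μL = 4570 μL total → factor 4570/70 = 65.286
Overall dilution factor = 3.5152 × 3.7273 × 47.692 × 20 × 65.286 = 8.1589 × 10^5
Final = 1.50 M / 8.1589 × 10^5 = 1.838 × 10^-6 M = 1.84 μM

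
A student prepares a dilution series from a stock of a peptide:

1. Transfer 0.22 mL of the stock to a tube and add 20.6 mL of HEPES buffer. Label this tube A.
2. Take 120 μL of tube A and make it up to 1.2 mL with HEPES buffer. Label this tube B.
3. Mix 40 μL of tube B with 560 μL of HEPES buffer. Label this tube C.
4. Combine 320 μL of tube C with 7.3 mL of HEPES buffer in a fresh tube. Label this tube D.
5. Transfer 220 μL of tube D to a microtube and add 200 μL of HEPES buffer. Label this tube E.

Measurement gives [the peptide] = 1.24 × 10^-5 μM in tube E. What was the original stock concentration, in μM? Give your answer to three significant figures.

Step 1: 0.22 mL + 20.6 mL = 20.82 mL total → factor 20.82/0.22 = 94.636
Step 2: 120 μL brought to 1.2 mL → factor 1200/120 = 10
Step 3: 40 μL + 560 μL = 600 μL total → factor 600/40 = 15
Step 4: 320 μL + 7.3 mL = 7620 μL total → factor 7620/320 = 23.812
Step 5: 220 μL + 200 μL = 420 μL total → factor 420/220 = 1.9091
Overall dilution factor = 94.636 × 10 × 15 × 23.812 × 1.9091 = 6.4533 × 10^5
Stock = 1.24 × 10^-5 μM × 6.4533 × 10^5 = 8.00 μM

8.00 μM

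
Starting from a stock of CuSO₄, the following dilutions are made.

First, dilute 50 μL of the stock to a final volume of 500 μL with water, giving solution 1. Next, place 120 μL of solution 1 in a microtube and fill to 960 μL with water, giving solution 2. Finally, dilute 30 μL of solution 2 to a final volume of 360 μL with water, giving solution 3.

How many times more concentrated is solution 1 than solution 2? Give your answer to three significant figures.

8.00

Step 1: 50 μL brought to 500 μL → factor 500/50 = 10
Step 2: 120 μL brought to 960 μL → factor 960/120 = 8
Dilution factor to solution 1 = 10; to solution 2 = 80
[solution 1]/[solution 2] = (factor to solution 2)/(factor to solution 1) = 80/10 = 8.00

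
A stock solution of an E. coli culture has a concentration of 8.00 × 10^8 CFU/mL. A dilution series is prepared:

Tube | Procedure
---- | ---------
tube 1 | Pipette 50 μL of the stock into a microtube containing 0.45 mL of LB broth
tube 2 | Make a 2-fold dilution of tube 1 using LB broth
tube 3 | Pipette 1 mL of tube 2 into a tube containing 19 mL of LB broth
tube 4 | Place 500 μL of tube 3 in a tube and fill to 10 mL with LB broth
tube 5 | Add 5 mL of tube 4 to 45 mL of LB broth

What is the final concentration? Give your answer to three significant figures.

Step 1: 50 μL + 0.45 mL = 500 μL total → factor 500/50 = 10
Step 2: 2-fold → factor 2
Step 3: 1 mL + 19 mL = 20 mL total → factor 20/1 = 20
Step 4: 500 μL brought to 10 mL → factor 10000/500 = 20
Step 5: 5 mL + 45 mL = 50 mL total → factor 50/5 = 10
Overall dilution factor = 10 × 2 × 20 × 20 × 10 = 80000
Final = 8.00 × 10^8 CFU/mL / 80000 = 1.00 × 10^4 CFU/mL

1.00 × 10^4 CFU/mL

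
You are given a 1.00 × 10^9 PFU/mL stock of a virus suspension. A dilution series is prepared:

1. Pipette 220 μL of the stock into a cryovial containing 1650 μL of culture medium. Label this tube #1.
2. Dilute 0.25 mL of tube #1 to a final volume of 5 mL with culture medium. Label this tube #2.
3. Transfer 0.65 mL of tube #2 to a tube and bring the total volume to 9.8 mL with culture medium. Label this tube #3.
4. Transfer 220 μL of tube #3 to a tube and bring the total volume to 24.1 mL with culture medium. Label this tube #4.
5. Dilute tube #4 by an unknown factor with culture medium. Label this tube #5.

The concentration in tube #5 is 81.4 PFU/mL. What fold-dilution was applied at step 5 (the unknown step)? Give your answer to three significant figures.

43.8-fold

Step 1: 220 μL + 1650 μL = 1870 μL total → factor 1870/220 = 8.5
Step 2: 0.25 mL brought to 5 mL → factor 5/0.25 = 20
Step 3: 0.65 mL brought to 9.8 mL → factor 9.8/0.65 = 15.077
Step 4: 220 μL brought to 24.1 mL → factor 24100/220 = 109.55
Step 5: unknown factor x
Product of known-step factors = 2.8077 × 10^5
Overall factor = 1.00 × 10^9 PFU/mL / (81.4 PFU/mL) = 1.2285 × 10^7
x = 1.2285 × 10^7 / 2.8077 × 10^5 = 43.8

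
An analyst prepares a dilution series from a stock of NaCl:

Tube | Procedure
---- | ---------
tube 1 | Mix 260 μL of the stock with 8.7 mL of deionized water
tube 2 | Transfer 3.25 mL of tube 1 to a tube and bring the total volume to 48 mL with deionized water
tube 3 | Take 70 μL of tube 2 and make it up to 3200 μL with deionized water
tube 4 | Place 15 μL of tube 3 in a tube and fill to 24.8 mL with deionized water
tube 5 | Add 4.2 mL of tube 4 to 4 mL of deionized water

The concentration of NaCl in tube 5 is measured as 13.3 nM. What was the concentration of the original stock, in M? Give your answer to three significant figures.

Step 1: 260 μL + 8.7 mL = 8960 μL total → factor 8960/260 = 34.462
Step 2: 3.25 mL brought to 48 mL → factor 48/3.25 = 14.769
Step 3: 70 μL brought to 3200 μL → factor 3200/70 = 45.714
Step 4: 15 μL brought to 24.8 mL → factor 24800/15 = 1653.3
Step 5: 4.2 mL + 4 mL = 8.2 mL total → factor 8.2/4.2 = 1.9524
Overall dilution factor = 34.462 × 14.769 × 45.714 × 1653.3 × 1.9524 = 7.5105 × 10^7
Stock = 13.3 nM × 7.5105 × 10^7 = 9.989 × 10^8 nM = 0.999 M

0.999 M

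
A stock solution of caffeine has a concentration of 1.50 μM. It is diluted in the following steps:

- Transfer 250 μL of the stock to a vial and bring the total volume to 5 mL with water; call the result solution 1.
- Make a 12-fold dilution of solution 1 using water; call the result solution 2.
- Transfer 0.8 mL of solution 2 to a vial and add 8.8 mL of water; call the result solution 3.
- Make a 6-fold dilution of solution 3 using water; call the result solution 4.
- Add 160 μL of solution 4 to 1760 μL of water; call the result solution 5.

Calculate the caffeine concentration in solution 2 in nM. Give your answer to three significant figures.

6.25 nM

Step 1: 250 μL brought to 5 mL → factor 5000/250 = 20
Step 2: 12-fold → factor 12
Dilution factor through solution 2 = 20 × 12 = 240
[solution 2] = 1.50 μM / 240 = 0.006250 μM = 6.25 nM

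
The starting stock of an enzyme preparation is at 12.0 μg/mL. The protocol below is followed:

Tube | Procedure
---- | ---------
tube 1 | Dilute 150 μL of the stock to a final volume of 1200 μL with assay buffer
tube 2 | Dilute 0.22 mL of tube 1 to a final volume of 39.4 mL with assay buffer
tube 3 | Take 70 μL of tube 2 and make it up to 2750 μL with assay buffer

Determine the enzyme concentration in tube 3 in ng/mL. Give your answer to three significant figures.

0.213 ng/mL

Step 1: 150 μL brought to 1200 μL → factor 1200/150 = 8
Step 2: 0.22 mL brought to 39.4 mL → factor 39.4/0.22 = 179.09
Step 3: 70 μL brought to 2750 μL → factor 2750/70 = 39.286
Overall dilution factor = 8 × 179.09 × 39.286 = 56286
Final = 12.0 μg/mL / 56286 = 0.0002132 μg/mL = 0.213 ng/mL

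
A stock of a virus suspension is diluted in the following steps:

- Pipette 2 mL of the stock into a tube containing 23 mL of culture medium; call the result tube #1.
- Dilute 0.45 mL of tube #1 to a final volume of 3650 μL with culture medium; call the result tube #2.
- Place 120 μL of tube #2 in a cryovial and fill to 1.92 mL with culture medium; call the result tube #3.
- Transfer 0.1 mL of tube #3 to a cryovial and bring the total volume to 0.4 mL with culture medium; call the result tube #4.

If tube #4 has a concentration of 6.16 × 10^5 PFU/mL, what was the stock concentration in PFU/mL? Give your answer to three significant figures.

4.00 × 10^9 PFU/mL

Step 1: 2 mL + 23 mL = 25 mL total → factor 25/2 = 12.5
Step 2: 0.45 mL brought to 3650 μL → factor 3.65/0.45 = 8.1111
Step 3: 120 μL brought to 1.92 mL → factor 1920/120 = 16
Step 4: 0.1 mL brought to 0.4 mL → factor 0.4/0.1 = 4
Overall dilution factor = 12.5 × 8.1111 × 16 × 4 = 6488.9
Stock = 6.16 × 10^5 PFU/mL × 6488.9 = 4.00 × 10^9 PFU/mL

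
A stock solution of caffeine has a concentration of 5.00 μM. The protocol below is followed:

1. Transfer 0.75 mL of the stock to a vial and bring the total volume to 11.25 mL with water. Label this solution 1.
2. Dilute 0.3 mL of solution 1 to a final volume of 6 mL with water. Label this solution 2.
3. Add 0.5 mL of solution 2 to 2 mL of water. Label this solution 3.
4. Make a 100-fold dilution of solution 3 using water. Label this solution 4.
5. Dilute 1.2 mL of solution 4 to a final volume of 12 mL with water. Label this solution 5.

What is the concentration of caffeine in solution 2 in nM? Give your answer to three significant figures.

Step 1: 0.75 mL brought to 11.25 mL → factor 11.25/0.75 = 15
Step 2: 0.3 mL brought to 6 mL → factor 6/0.3 = 20
Dilution factor through solution 2 = 15 × 20 = 300
[solution 2] = 5.00 μM / 300 = 0.01667 μM = 16.7 nM

16.7 nM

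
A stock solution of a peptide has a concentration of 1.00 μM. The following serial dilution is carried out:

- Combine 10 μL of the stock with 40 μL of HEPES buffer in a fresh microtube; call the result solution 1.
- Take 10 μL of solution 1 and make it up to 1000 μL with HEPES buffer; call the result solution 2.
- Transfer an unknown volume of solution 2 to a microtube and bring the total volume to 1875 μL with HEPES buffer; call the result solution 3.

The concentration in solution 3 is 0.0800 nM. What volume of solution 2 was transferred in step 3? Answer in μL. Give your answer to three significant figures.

75.0 μL

Step 1: 10 μL + 40 μL = 50 μL total → factor 50/10 = 5
Step 2: 10 μL brought to 1000 μL → factor 1000/10 = 100
Step 3: v brought to 1875 μL → factor = 1875 μL/v
Product of known-step factors = 500
Overall factor = 1.00 μM / (0.0800 nM) = 12500
Step-3 factor = 12500 / 500 = 25
v = 1875 μL / 25 = 75.0 μL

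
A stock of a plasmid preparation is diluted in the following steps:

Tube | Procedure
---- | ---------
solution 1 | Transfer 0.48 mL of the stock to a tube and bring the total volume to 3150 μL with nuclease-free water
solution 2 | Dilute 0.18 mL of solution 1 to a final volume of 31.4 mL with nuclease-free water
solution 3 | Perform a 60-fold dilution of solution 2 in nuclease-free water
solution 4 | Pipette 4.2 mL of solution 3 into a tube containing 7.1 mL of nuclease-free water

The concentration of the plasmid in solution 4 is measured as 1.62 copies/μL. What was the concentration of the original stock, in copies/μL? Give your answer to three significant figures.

2.99 × 10^5 copies/μL

Step 1: 0.48 mL brought to 3150 μL → factor 3.15/0.48 = 6.5625
Step 2: 0.18 mL brought to 31.4 mL → factor 31.4/0.18 = 174.44
Step 3: 60-fold → factor 60
Step 4: 4.2 mL + 7.1 mL = 11.3 mL total → factor 11.3/4.2 = 2.6905
Overall dilution factor = 6.5625 × 174.44 × 60 × 2.6905 = 1.848 × 10^5
Stock = 1.62 copies/μL × 1.848 × 10^5 = 2.99 × 10^5 copies/μL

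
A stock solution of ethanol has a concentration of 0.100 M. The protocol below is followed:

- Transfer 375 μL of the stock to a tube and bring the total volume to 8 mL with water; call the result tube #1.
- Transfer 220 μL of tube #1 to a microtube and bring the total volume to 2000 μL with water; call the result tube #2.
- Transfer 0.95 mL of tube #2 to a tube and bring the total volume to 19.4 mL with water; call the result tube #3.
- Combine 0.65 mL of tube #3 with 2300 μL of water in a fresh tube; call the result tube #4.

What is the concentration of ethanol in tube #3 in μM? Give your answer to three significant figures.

Step 1: 375 μL brought to 8 mL → factor 8000/375 = 21.333
Step 2: 220 μL brought to 2000 μL → factor 2000/220 = 9.0909
Step 3: 0.95 mL brought to 19.4 mL → factor 19.4/0.95 = 20.421
Dilution factor through tube #3 = 21.333 × 9.0909 × 20.421 = 3960.4
[tube #3] = 0.100 M / 3960.4 = 2.525 × 10^-5 M = 25.2 μM

25.2 μM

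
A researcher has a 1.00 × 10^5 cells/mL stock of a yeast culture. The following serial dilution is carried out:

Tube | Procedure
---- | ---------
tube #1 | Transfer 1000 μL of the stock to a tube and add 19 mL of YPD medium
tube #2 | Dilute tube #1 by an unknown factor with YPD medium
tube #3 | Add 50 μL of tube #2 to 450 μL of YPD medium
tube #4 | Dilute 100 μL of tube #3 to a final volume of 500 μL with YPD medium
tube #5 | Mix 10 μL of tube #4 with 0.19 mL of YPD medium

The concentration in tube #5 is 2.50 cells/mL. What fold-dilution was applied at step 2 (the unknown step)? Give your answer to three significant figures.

Step 1: 1000 μL + 19 mL = 20000 μL total → factor 20000/1000 = 20
Step 2: unknown factor x
Step 3: 50 μL + 450 μL = 500 μL total → factor 500/50 = 10
Step 4: 100 μL brought to 500 μL → factor 500/100 = 5
Step 5: 10 μL + 0.19 mL = 200 μL total → factor 200/10 = 20
Product of known-step factors = 20000
Overall factor = 1.00 × 10^5 cells/mL / (2.50 cells/mL) = 40000
x = 40000 / 20000 = 2.00

2.00-fold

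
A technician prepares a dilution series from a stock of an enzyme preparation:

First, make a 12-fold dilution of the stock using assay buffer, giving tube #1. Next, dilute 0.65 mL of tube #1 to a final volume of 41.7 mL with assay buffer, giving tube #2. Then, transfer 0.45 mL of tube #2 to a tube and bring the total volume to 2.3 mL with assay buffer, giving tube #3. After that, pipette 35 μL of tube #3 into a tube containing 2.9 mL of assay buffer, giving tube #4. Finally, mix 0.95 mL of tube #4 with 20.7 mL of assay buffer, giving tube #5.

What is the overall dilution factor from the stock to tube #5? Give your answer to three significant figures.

7.52 × 10^6

Step 1: 12-fold → factor 12
Step 2: 0.65 mL brought to 41.7 mL → factor 41.7/0.65 = 64.154
Step 3: 0.45 mL brought to 2.3 mL → factor 2.3/0.45 = 5.1111
Step 4: 35 μL + 2.9 mL = 2935 μL total → factor 2935/35 = 83.857
Step 5: 0.95 mL + 20.7 mL = 21.65 mL total → factor 21.65/0.95 = 22.789
Overall dilution factor = 12 × 64.154 × 5.1111 × 83.857 × 22.789 = 7.5196 × 10^6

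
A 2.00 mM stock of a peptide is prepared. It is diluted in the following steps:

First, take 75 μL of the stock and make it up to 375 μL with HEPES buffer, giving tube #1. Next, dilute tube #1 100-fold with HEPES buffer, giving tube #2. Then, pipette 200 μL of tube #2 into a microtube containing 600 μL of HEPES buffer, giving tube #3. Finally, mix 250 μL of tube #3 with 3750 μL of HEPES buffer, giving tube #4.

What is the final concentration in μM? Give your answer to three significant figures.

Step 1: 75 μL brought to 375 μL → factor 375/75 = 5
Step 2: 100-fold → factor 100
Step 3: 200 μL + 600 μL = 800 μL total → factor 800/200 = 4
Step 4: 250 μL + 3750 μL = 4000 μL total → factor 4000/250 = 16
Overall dilution factor = 5 × 100 × 4 × 16 = 32000
Final = 2.00 mM / 32000 = 6.250 × 10^-5 mM = 0.0625 μM

0.0625 μM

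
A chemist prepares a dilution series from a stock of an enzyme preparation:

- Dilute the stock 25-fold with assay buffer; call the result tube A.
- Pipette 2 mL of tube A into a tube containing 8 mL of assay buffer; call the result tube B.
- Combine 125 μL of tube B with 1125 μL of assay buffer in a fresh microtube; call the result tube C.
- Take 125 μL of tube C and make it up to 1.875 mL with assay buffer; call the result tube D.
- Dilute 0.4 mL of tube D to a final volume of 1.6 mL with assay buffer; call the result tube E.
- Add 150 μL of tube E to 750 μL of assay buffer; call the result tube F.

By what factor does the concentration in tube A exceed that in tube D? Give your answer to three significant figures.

750

Step 1: 25-fold → factor 25
Step 2: 2 mL + 8 mL = 10 mL total → factor 10/2 = 5
Step 3: 125 μL + 1125 μL = 1250 μL total → factor 1250/125 = 10
Step 4: 125 μL brought to 1.875 mL → factor 1875/125 = 15
Dilution factor to tube A = 25; to tube D = 18750
[tube A]/[tube D] = (factor to tube D)/(factor to tube A) = 18750/25 = 750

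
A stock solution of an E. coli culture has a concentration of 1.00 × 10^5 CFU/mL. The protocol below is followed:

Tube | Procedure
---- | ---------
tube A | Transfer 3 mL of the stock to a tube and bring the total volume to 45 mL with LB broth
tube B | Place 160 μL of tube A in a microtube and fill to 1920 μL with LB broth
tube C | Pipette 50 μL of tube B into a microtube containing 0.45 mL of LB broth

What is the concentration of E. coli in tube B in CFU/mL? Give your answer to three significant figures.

Step 1: 3 mL brought to 45 mL → factor 45/3 = 15
Step 2: 160 μL brought to 1920 μL → factor 1920/160 = 12
Dilution factor through tube B = 15 × 12 = 180
[tube B] = 1.00 × 10^5 CFU/mL / 180 = 556 CFU/mL

556 CFU/mL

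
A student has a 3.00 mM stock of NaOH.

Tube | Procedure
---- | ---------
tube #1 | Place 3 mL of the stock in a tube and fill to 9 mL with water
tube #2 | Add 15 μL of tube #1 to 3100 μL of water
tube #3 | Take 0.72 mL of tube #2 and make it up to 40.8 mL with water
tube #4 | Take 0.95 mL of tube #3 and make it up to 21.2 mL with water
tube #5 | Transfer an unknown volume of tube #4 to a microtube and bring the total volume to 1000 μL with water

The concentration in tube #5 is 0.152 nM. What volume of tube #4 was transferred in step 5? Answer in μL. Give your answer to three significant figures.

Step 1: 3 mL brought to 9 mL → factor 9/3 = 3
Step 2: 15 μL + 3100 μL = 3115 μL total → factor 3115/15 = 207.67
Step 3: 0.72 mL brought to 40.8 mL → factor 40.8/0.72 = 56.667
Step 4: 0.95 mL brought to 21.2 mL → factor 21.2/0.95 = 22.316
Step 5: v brought to 1000 μL → factor = 1000 μL/v
Product of known-step factors = 7.8782 × 10^5
Overall factor = 3.00 mM / (0.152 nM) = 1.9737 × 10^7
Step-5 factor = 1.9737 × 10^7 / 7.8782 × 10^5 = 25.052
v = 1000 μL / 25.052 = 39.9 μL

39.9 μL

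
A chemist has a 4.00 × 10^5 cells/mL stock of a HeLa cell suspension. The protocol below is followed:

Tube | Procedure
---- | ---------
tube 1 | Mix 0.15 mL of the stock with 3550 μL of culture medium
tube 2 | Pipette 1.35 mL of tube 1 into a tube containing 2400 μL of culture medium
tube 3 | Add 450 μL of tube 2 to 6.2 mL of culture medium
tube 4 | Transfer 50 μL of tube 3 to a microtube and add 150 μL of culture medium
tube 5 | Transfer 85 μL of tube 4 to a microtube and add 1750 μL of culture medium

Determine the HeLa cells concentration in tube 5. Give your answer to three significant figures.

Step 1: 0.15 mL + 3550 μL = 3.7 mL total → factor 3.7/0.15 = 24.667
Step 2: 1.35 mL + 2400 μL = 3.75 mL total → factor 3.75/1.35 = 2.7778
Step 3: 450 μL + 6.2 mL = 6650 μL total → factor 6650/450 = 14.778
Step 4: 50 μL + 150 μL = 200 μL total → factor 200/50 = 4
Step 5: 85 μL + 1750 μL = 1835 μL total → factor 1835/85 = 21.588
Overall dilution factor = 24.667 × 2.7778 × 14.778 × 4 × 21.588 = 87437
Final = 4.00 × 10^5 cells/mL / 87437 = 4.57 cells/mL

4.57 cells/mL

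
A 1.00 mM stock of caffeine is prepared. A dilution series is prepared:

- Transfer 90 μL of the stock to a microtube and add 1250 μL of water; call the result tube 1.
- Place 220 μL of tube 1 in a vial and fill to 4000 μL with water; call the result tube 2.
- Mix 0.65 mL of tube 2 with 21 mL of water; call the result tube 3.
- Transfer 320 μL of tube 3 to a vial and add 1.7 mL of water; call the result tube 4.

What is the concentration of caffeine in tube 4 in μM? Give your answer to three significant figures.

Step 1: 90 μL + 1250 μL = 1340 μL total → factor 1340/90 = 14.889
Step 2: 220 μL brought to 4000 μL → factor 4000/220 = 18.182
Step 3: 0.65 mL + 21 mL = 21.65 mL total → factor 21.65/0.65 = 33.308
Step 4: 320 μL + 1.7 mL = 2020 μL total → factor 2020/320 = 6.3125
Overall dilution factor = 14.889 × 18.182 × 33.308 × 6.3125 = 56917
Final = 1.00 mM / 56917 = 1.757 × 10^-5 mM = 0.0176 μM

0.0176 μM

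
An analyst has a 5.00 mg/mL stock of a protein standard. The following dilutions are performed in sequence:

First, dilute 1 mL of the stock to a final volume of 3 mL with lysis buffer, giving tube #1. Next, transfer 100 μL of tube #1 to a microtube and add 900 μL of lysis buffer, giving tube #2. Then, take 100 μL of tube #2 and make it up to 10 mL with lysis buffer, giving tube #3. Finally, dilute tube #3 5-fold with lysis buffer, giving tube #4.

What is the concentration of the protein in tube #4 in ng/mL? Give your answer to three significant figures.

333 ng/mL

Step 1: 1 mL brought to 3 mL → factor 3/1 = 3
Step 2: 100 μL + 900 μL = 1000 μL total → factor 1000/100 = 10
Step 3: 100 μL brought to 10 mL → factor 10000/100 = 100
Step 4: 5-fold → factor 5
Overall dilution factor = 3 × 10 × 100 × 5 = 15000
Final = 5.00 mg/mL / 15000 = 0.0003333 mg/mL = 333 ng/mL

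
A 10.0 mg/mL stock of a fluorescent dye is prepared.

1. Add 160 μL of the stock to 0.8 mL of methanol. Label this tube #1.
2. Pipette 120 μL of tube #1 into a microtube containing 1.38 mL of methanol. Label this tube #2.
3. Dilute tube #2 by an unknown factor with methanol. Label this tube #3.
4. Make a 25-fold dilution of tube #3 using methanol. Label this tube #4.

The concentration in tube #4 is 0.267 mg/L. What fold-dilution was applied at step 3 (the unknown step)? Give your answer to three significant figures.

Step 1: 160 μL + 0.8 mL = 960 μL total → factor 960/160 = 6
Step 2: 120 μL + 1.38 mL = 1500 μL total → factor 1500/120 = 12.5
Step 3: unknown factor x
Step 4: 25-fold → factor 25
Product of known-step factors = 1875
Overall factor = 10.0 mg/mL / (0.267 mg/L) = 37453
x = 37453 / 1875 = 20.0

20.0-fold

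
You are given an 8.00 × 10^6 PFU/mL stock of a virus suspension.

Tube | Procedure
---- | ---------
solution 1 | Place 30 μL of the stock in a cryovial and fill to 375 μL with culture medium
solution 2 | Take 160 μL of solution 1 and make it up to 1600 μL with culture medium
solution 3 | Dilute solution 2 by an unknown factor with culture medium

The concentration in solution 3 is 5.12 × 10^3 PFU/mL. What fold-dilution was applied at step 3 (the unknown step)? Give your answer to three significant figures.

Step 1: 30 μL brought to 375 μL → factor 375/30 = 12.5
Step 2: 160 μL brought to 1600 μL → factor 1600/160 = 10
Step 3: unknown factor x
Product of known-step factors = 125
Overall factor = 8.00 × 10^6 PFU/mL / (5.12 × 10^3 PFU/mL) = 1562.5
x = 1562.5 / 125 = 12.5

12.5-fold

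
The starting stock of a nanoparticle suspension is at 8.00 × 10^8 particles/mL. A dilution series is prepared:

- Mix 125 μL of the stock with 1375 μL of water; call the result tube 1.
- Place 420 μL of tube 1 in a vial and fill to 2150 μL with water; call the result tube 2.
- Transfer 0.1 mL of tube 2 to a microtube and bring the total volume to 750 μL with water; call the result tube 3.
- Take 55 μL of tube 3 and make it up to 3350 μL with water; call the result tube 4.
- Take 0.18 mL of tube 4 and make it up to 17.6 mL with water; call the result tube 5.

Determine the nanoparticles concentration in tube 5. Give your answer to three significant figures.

292 particles/mL

Step 1: 125 μL + 1375 μL = 1500 μL total → factor 1500/125 = 12
Step 2: 420 μL brought to 2150 μL → factor 2150/420 = 5.119
Step 3: 0.1 mL brought to 750 μL → factor 0.75/0.1 = 7.5
Step 4: 55 μL brought to 3350 μL → factor 3350/55 = 60.909
Step 5: 0.18 mL brought to 17.6 mL → factor 17.6/0.18 = 97.778
Overall dilution factor = 12 × 5.119 × 7.5 × 60.909 × 97.778 = 2.7438 × 10^6
Final = 8.00 × 10^8 particles/mL / 2.7438 × 10^6 = 292 particles/mL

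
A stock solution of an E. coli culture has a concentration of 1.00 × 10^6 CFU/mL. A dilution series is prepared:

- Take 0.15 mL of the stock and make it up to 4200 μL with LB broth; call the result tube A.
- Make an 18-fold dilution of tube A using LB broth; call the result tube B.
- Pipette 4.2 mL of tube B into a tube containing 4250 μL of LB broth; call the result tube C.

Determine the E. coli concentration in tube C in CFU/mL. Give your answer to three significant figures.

986 CFU/mL

Step 1: 0.15 mL brought to 4200 μL → factor 4.2/0.15 = 28
Step 2: 18-fold → factor 18
Step 3: 4.2 mL + 4250 μL = 8.45 mL total → factor 8.45/4.2 = 2.0119
Overall dilution factor = 28 × 18 × 2.0119 = 1014
Final = 1.00 × 10^6 CFU/mL / 1014 = 986 CFU/mL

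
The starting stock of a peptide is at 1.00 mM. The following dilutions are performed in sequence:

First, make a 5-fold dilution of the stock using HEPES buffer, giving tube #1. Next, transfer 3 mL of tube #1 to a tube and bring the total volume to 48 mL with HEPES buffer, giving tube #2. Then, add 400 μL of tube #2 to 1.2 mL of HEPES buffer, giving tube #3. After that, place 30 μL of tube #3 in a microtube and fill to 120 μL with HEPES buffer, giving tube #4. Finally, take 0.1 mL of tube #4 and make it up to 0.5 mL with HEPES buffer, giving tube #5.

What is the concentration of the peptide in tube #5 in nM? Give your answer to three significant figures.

156 nM

Step 1: 5-fold → factor 5
Step 2: 3 mL brought to 48 mL → factor 48/3 = 16
Step 3: 400 μL + 1.2 mL = 1600 μL total → factor 1600/400 = 4
Step 4: 30 μL brought to 120 μL → factor 120/30 = 4
Step 5: 0.1 mL brought to 0.5 mL → factor 0.5/0.1 = 5
Overall dilution factor = 5 × 16 × 4 × 4 × 5 = 6400
Final = 1.00 mM / 6400 = 0.0001563 mM = 156 nM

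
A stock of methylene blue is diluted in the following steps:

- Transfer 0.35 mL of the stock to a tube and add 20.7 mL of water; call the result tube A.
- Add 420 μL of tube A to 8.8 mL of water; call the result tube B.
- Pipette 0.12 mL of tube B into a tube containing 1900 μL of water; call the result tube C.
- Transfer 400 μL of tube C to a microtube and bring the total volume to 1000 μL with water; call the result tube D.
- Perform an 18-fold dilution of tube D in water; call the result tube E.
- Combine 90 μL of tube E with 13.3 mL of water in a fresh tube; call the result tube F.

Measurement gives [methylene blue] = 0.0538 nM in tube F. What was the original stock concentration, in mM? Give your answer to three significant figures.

8.01 mM

Step 1: 0.35 mL + 20.7 mL = 21.05 mL total → factor 21.05/0.35 = 60.143
Step 2: 420 μL + 8.8 mL = 9220 μL total → factor 9220/420 = 21.952
Step 3: 0.12 mL + 1900 μL = 2.02 mL total → factor 2.02/0.12 = 16.833
Step 4: 400 μL brought to 1000 μL → factor 1000/400 = 2.5
Step 5: 18-fold → factor 18
Step 6: 90 μL + 13.3 mL = 13390 μL total → factor 13390/90 = 148.78
Overall dilution factor = 60.143 × 21.952 × 16.833 × 2.5 × 18 × 148.78 = 1.4879 × 10^8
Stock = 0.0538 nM × 1.4879 × 10^8 = 8.005 × 10^6 nM = 8.01 mM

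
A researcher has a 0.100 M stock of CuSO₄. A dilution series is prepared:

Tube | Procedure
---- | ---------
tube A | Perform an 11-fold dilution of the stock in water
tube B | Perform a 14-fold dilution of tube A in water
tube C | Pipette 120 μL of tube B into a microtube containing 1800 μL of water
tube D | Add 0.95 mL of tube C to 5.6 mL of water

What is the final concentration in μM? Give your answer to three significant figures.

Step 1: 11-fold → factor 11
Step 2: 14-fold → factor 14
Step 3: 120 μL + 1800 μL = 1920 μL total → factor 1920/120 = 16
Step 4: 0.95 mL + 5.6 mL = 6.55 mL total → factor 6.55/0.95 = 6.8947
Overall dilution factor = 11 × 14 × 16 × 6.8947 = 16989
Final = 0.100 M / 16989 = 5.886 × 10^-6 M = 5.89 μM

5.89 μM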